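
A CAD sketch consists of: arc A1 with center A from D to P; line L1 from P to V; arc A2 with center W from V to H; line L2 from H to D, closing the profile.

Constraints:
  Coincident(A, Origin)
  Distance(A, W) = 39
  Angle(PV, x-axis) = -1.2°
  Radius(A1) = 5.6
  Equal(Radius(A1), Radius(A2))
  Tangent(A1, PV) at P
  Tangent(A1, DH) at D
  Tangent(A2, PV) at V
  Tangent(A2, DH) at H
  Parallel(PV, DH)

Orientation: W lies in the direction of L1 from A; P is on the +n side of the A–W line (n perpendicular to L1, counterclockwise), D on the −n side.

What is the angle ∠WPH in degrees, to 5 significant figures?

7.8517°

Tangency of A1 to both parallel lines with radius 5.6 puts P and D at A ± 5.6·n: P = (0.11728, 5.5988), D = (-0.11728, -5.5988). Equal radii place V and H the same way about W: V = W + 5.6·n = (39.109, 4.7820), H = W − 5.6·n = (38.874, -6.4155). Then cos ∠WPH = PW·PH / (|PW||PH|), giving 7.8517°.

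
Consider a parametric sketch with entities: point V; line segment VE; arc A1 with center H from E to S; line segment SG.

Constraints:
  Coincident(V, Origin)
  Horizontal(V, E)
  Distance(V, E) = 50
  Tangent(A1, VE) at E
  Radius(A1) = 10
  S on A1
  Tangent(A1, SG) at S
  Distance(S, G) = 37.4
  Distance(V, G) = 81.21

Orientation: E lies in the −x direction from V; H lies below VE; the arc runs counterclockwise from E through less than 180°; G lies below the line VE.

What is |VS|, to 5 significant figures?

60.248

V is at the origin; VE is horizontal with |VE| = 50.0 and E on the −x side, so E = (-50.000, 0.0000). Tangency of A1 to VE means the radius HE is perpendicular to VE, so H = E + (0, -10) = (-50.000, -10.000). Since HS ⟂ SG (tangency), |HG| = √(10.0² + 37.4²) = 38.714 regardless of where S sits on A1. So G lies on both circle(V, 81.21) and circle(H, 38.714); the below-VE intersection is G = (-68.121, -44.211). S is the foot of the tangent from G: S = (-59.746, -7.7608).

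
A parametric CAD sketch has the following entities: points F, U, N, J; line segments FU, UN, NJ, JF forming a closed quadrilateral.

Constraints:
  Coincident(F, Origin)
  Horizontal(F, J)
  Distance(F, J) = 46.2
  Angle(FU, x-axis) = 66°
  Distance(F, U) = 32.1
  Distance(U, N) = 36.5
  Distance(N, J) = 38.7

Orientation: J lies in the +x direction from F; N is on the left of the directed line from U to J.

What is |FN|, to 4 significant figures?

61.89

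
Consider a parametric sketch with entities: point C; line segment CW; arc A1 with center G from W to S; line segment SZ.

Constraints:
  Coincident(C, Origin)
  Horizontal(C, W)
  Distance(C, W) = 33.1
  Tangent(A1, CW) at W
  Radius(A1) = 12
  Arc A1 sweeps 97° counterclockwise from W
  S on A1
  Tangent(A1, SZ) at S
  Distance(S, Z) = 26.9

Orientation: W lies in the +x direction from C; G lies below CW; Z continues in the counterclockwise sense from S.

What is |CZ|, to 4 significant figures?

47.03

On A1, W sits at bearing 90° from G; a 97° counterclockwise sweep puts S at bearing 187°, so S = G + 12.0·(cos 187°, sin 187°) = (21.19, -13.46). Since A1 is tangent to SZ there, GS ⟂ SZ, so SZ runs along (−sin 187°, cos 187°); with |SZ| = 26.9, Z = (24.47, -40.16). Then |CZ| = |Z − C| = 47.03.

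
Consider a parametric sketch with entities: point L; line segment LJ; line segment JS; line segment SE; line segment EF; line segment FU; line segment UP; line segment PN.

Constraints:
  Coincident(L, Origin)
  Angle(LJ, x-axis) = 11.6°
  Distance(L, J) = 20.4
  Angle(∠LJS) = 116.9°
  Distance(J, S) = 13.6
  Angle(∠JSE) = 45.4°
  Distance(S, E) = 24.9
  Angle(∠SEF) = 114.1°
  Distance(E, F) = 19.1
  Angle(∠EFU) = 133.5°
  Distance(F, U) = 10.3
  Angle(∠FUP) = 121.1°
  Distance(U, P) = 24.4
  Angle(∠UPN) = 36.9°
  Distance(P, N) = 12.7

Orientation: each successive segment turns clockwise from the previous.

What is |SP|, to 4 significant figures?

31.00

L is at the origin; LJ runs at 11.6° with length 20.4, so J = (19.98, 4.102). ∠LJS = 116.9° gives JS at -51.50° from the x-axis; with |JS| = 13.6, S = (28.45, -6.541). ∠JSE = 45.4° gives SE at 173.9° from the x-axis; with |SE| = 24.9, E = (3.691, -3.896). ∠SEF = 114.1° gives EF at 108.0° from the x-axis; with |EF| = 19.1, F = (-2.212, 14.27). ∠EFU = 133.5° gives FU at 61.50° from the x-axis; with |FU| = 10.3, U = (2.703, 23.32). ∠FUP = 121.1° gives UP at 2.600° from the x-axis; with |UP| = 24.4, P = (27.08, 24.43). Then |SP| = |P − S| = 31.00.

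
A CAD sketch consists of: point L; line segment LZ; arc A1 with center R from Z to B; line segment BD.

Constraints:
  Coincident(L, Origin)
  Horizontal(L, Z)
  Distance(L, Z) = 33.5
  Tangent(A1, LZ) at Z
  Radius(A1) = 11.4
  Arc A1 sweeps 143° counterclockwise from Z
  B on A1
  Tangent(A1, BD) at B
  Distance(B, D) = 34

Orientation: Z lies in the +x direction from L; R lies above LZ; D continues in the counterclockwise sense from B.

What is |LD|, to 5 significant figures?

43.042

L is at the origin; LZ is horizontal with |LZ| = 33.5 and Z on the +x side, so Z = (33.500, 0.0000). Tangency of A1 to LZ means the radius RZ is perpendicular to LZ, so R = Z + (0, 11.4) = (33.500, 11.400). On A1, Z sits at bearing -90° from R; a 143° counterclockwise sweep puts B at bearing 53°, so B = R + 11.4·(cos 53°, sin 53°) = (40.361, 20.504). The tangent condition forces RB to be normal to BD, so BD runs along (−sin 53°, cos 53°); with |BD| = 34.0, D = (13.207, 40.966). Then |LD| = |D − L| = 43.042.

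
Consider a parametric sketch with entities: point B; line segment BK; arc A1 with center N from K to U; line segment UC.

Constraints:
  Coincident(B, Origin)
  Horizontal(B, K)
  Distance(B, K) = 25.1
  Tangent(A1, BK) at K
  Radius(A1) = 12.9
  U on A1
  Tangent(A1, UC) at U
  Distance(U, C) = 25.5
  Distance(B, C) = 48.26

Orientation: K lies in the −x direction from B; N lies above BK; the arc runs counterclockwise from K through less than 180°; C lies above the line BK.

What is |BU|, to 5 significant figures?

22.946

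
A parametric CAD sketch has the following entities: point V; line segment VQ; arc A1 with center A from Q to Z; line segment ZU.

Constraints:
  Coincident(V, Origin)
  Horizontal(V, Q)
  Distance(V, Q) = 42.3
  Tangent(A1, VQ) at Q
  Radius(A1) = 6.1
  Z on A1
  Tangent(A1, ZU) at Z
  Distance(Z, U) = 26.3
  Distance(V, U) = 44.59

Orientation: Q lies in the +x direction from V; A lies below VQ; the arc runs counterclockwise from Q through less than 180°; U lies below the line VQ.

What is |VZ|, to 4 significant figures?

36.64

Checks: |AZ| = 6.100 ✓; ∠(AZ, ZU) = 90.00° ✓; |ZU| = 26.30 ✓; |VU| = 44.59 ✓.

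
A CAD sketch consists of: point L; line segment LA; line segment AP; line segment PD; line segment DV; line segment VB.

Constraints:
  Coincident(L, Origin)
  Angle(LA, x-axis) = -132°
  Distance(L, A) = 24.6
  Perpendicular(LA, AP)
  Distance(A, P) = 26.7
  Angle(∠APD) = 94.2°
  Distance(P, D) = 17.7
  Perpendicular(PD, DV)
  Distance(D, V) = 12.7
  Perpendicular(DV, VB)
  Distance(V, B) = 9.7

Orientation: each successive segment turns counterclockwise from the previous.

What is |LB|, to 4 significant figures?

21.45

L is at the origin; LA runs at -132.0° with length 24.6, so A = (-16.46, -18.28). The perpendicularity gives AP at right angles to LA, so AP runs at -42.00°; with |AP| = 26.7, P = (3.381, -36.15). ∠APD = 94.2° gives PD at 43.80° from the x-axis; with |PD| = 17.7, D = (16.16, -23.90). PD ⟂ DV, so DV runs at 133.8°; with |DV| = 12.7, V = (7.366, -14.73). The perpendicularity gives VB at right angles to DV, so VB runs at -136.2°; with |VB| = 9.7, B = (0.3652, -21.44). Then |LB| = |B − L| = 21.45.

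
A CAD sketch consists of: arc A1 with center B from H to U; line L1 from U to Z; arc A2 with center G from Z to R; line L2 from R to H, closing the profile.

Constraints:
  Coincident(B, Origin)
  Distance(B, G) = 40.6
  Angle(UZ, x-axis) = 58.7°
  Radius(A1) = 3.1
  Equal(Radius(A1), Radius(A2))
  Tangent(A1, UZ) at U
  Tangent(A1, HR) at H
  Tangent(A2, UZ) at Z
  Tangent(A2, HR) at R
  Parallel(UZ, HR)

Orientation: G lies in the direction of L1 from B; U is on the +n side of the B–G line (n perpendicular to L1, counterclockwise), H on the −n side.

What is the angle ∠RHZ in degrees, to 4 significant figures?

8.683°

The slot axis is L1's direction at 58.7°, so u = (cos 58.7°, sin 58.7°) = (0.5195, 0.8545) and n = (−sin 58.7°, cos 58.7°) = (-0.8545, 0.5195). B is at the origin and G lies 40.6 along u from B, so G = 40.6·u = (21.09, 34.69). Tangency of A1 to both parallel lines with radius 3.1 puts U and H at B ± 3.1·n: U = (-2.649, 1.611), H = (2.649, -1.611). Equal radii place Z and R the same way about G: Z = G + 3.1·n = (18.44, 36.30), R = G − 3.1·n = (23.74, 33.08). Then cos ∠RHZ = HR·HZ / (|HR||HZ|), giving 8.683°.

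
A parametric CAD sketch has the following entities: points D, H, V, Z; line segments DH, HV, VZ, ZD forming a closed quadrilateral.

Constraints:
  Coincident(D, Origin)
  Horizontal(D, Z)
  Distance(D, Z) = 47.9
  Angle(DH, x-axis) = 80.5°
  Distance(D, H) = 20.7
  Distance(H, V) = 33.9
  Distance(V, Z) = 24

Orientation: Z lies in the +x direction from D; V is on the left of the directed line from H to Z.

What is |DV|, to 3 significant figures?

43.1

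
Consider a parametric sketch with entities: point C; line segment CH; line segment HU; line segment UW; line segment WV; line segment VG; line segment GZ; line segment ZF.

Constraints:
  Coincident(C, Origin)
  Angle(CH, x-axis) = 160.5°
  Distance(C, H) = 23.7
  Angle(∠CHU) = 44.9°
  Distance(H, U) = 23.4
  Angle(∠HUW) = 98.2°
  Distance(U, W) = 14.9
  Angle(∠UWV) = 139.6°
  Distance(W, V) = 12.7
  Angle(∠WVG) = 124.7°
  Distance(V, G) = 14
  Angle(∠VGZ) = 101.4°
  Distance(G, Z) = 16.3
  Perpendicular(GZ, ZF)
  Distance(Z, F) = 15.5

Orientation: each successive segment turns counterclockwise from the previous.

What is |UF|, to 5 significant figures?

9.9623

C is at the origin; CH runs at 160.5° with length 23.7, so H = (-22.341, 7.9112). ∠CHU = 44.9° gives HU at -64.400° from the x-axis; with |HU| = 23.4, U = (-12.230, -13.192). ∠HUW = 98.2° gives UW at 17.400° from the x-axis; with |UW| = 14.9, W = (1.9884, -8.7360). ∠UWV = 139.6° gives WV at 57.800° from the x-axis; with |WV| = 12.7, V = (8.7559, 2.0107). ∠WVG = 124.7° gives VG at 113.10° from the x-axis; with |VG| = 14.0, G = (3.2632, 14.888). ∠VGZ = 101.4° gives GZ at -168.30° from the x-axis; with |GZ| = 16.3, Z = (-12.698, 11.583). The perpendicularity gives ZF at right angles to GZ, so ZF runs at -78.300°; with |ZF| = 15.5, F = (-9.5549, -3.5952). Then |UF| = |F − U| = 9.9623.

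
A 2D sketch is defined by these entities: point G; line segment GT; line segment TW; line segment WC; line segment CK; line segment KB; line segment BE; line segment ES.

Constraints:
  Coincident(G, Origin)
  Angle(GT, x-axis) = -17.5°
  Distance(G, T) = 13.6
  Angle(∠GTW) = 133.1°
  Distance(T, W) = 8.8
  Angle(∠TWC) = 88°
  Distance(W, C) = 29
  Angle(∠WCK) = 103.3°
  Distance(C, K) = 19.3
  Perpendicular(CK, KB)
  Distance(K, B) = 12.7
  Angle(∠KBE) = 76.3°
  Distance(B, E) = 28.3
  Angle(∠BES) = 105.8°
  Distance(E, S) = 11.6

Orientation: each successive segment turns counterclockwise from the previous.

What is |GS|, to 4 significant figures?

35.09

∠KBE = 76.3° gives BE at 31.80° from the x-axis; with |BE| = 28.3, E = (15.18, 21.83). ∠BES = 105.8° gives ES at 106.0° from the x-axis; with |ES| = 11.6, S = (11.98, 32.98). Then |GS| = |S − G| = 35.09.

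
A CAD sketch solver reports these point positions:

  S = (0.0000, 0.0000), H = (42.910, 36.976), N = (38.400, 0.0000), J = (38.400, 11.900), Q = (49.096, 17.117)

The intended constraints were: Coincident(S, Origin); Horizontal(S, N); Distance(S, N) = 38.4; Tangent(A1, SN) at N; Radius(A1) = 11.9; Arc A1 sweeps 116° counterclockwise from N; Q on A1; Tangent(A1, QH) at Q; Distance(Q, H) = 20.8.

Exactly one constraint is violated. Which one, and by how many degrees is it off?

Tangent(A1, QH) at Q — off by 8.70°.

S = (0.00, 0.00) ✓; S.y = 0.00, N.y = 0.00 ✓; |SN| = 38.40 ✓; ∠(JN, NS) = 90.00° ✓; |JN| = 11.90 ✓; bearing(J→Q) − bearing(J→N) = 116.0° ✓; |JQ| = 11.90 ✓; ∠(JQ, QH) = 98.70° ✗; |QH| = 20.80 ✓.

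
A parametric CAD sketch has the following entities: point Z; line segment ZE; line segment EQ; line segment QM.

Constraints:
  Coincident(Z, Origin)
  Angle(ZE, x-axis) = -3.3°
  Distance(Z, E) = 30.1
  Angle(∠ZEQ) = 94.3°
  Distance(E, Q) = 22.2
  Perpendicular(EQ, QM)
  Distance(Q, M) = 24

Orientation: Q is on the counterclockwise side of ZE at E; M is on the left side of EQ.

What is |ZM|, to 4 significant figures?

25.19

∠ZEQ = 94.3°, so EQ runs at -3.3° + (180° − 94.3°) = 82.40° from the x-axis; with |EQ| = 22.2, Q = E + 22.2·(cos 82.40°, sin 82.40°) = (32.99, 20.27). EQ is perpendicular to QM; with |QM| = 24.0 on the left of EQ, M = Q + 24.0·(-0.9912, 0.1323) = (9.197, 23.45). Then |ZM| = |M − Z| = 25.19.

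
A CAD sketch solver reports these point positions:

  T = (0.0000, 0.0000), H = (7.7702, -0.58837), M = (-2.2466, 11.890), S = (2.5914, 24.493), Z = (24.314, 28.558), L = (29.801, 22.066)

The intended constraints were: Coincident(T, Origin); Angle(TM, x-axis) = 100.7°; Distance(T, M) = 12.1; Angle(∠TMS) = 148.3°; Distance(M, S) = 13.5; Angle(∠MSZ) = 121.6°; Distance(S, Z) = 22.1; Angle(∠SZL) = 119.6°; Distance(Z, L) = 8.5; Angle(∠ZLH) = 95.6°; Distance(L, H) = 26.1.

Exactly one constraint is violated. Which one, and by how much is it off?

Distance(L, H) = 26.1 — off by 5.50.

T = (0.00, 0.00) ✓; TM at 100.7° ✓; |TM| = 12.10 ✓; ∠TMS = 148.3° ✓; |MS| = 13.50 ✓; ∠MSZ = 121.6° ✓; |SZ| = 22.10 ✓; ∠SZL = 119.6° ✓; |ZL| = 8.500 ✓; ∠ZLH = 95.60° ✓; |LH| = 31.60 ✗.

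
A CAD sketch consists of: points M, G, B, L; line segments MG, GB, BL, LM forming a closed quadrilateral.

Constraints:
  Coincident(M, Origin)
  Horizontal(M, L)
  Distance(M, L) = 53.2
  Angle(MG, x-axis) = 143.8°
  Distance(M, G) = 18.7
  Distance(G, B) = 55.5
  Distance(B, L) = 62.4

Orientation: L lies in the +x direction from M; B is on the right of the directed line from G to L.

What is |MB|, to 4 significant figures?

40.82

M is at the origin; ML is horizontal with |ML| = 53.2 and L in +x, so L = (53.2, 0). MG runs at 143.8° with |MG| = 18.7, so G = (-15.09, 11.04). B is determined by |GB| = 55.5 and |BL| = 62.4 together: it lies at the intersection of circle(G, 55.5) and circle(L, 62.4). With |GL| = 69.18, the foot of the radical line on GL is 28.71 from G and the perpendicular offset is √(55.5² − 28.71²) = 47.50. Taking the right-of-GL solution: B = (5.667, -40.43).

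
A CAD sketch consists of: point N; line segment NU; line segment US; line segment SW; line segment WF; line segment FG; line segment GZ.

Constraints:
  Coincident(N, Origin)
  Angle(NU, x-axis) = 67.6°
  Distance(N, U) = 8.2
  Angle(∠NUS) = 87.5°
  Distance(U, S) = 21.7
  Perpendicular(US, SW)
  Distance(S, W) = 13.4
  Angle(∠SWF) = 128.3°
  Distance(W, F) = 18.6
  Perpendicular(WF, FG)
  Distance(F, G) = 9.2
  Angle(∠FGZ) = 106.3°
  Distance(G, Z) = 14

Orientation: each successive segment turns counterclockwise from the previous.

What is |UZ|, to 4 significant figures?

11.41

The perpendicularity gives FG at right angles to WF, so FG runs at 31.80°; with |FG| = 9.2, G = (-4.220, -8.592). ∠FGZ = 106.3° gives GZ at 105.5° from the x-axis; with |GZ| = 14.0, Z = (-7.962, 4.898). Then |UZ| = |Z − U| = 11.41.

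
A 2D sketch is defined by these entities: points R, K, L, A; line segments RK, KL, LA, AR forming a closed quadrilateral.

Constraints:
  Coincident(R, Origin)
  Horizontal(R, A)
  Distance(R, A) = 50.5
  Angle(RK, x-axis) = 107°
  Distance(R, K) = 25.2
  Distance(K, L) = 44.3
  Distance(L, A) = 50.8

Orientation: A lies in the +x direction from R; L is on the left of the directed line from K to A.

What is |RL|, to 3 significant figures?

55.9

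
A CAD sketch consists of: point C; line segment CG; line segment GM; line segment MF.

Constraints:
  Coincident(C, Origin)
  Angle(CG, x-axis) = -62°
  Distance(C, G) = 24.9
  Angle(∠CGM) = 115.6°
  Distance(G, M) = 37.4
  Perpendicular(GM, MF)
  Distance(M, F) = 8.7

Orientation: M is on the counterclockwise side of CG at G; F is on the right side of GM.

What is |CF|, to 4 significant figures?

57.36

C is at the origin; CG runs at -62.0° with length 24.9, so G = 24.9·(cos -62.0°, sin -62.0°) = (11.69, -21.99). ∠CGM = 115.6°, so GM runs at -62.0° + (180° − 115.6°) = 2.400° from the x-axis; with |GM| = 37.4, M = G + 37.4·(cos 2.400°, sin 2.400°) = (49.06, -20.42). GM ⟂ MF; with |MF| = 8.7 on the right of GM, F = M + 8.7·(0.04188, -0.9991) = (49.42, -29.11). Then |CF| = |F − C| = 57.36.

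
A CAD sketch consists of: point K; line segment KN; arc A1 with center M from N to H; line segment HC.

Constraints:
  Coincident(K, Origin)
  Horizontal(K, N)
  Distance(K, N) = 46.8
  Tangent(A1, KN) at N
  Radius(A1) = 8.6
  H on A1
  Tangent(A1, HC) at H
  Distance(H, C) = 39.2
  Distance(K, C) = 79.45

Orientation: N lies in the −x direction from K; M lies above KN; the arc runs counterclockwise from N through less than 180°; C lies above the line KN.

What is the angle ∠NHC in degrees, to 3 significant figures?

114°

Checks: K = (0.00, 0.00) ✓; K.y = 0.00, N.y = 0.00 ✓; |MH| = 8.600 ✓; ∠(MH, HC) = 90.00° ✓; |HC| = 39.20 ✓; |KC| = 79.45 ✓.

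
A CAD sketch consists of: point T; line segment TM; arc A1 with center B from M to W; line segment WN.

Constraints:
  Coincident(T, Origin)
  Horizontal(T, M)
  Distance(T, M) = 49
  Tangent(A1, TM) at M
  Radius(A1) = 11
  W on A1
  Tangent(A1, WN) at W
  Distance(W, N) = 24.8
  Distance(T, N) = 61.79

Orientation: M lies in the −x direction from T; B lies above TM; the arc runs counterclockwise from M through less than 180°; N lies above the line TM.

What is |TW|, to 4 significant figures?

41.79

T is at the origin; TM is horizontal with |TM| = 49.0 and M on the −x side, so M = (-49.00, 0.000). A1 meets TM tangentially, so BM is at right angles to TM, so B = M + (0, 11) = (-49.00, 11.00). Since BW ⟂ WN (tangency), |BN| = √(11.0² + 24.8²) = 27.13 regardless of where W sits on A1. So N lies on both circle(T, 61.79) and circle(B, 27.13); the above-TM intersection is N = (-48.62, 38.13). W is the foot of the tangent from N: W = (-38.88, 15.32).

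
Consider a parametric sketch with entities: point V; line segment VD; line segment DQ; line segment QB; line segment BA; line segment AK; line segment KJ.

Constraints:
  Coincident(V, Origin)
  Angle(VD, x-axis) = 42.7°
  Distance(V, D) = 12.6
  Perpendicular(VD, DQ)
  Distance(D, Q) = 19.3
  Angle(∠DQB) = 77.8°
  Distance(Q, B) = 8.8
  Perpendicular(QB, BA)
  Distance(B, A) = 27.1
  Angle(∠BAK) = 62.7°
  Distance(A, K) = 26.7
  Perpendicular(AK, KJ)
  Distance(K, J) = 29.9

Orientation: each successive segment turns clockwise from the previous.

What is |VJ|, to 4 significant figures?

33.01

V is at the origin; VD runs at 42.7° with length 12.6, so D = (9.260, 8.545). The perpendicularity gives DQ at right angles to VD, so DQ runs at -47.30°; with |DQ| = 19.3, Q = (22.35, -5.639). ∠DQB = 77.8° gives QB at -149.5° from the x-axis; with |QB| = 8.8, B = (14.77, -10.11). QB is perpendicular to BA, so BA runs at 120.5°; with |BA| = 27.1, A = (1.012, 13.24). ∠BAK = 62.7° gives AK at 3.200° from the x-axis; with |AK| = 26.7, K = (27.67, 14.74). AK ⟂ KJ, so KJ runs at -86.80°; with |KJ| = 29.9, J = (29.34, -15.12). Then |VJ| = |J − V| = 33.01.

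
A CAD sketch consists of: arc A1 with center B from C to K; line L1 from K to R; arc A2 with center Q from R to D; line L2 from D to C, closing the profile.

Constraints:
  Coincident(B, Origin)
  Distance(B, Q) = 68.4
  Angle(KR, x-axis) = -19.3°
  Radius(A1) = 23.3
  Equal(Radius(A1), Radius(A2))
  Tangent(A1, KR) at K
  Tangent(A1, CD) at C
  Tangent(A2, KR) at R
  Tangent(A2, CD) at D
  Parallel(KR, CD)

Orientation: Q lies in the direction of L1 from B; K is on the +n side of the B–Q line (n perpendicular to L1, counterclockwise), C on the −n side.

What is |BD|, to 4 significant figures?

72.26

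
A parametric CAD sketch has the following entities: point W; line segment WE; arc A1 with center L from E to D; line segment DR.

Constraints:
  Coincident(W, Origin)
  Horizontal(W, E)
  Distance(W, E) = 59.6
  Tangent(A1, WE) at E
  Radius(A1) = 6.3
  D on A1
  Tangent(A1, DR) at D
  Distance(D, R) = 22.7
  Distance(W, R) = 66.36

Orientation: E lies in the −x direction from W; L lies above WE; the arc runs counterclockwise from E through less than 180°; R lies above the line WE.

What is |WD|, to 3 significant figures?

54.1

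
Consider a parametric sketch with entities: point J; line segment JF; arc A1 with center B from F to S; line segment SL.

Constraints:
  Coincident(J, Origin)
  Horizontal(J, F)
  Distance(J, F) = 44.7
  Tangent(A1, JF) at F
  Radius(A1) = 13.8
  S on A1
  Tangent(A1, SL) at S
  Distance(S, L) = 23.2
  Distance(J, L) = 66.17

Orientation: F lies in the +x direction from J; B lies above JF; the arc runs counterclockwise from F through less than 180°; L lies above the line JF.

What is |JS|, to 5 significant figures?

60.547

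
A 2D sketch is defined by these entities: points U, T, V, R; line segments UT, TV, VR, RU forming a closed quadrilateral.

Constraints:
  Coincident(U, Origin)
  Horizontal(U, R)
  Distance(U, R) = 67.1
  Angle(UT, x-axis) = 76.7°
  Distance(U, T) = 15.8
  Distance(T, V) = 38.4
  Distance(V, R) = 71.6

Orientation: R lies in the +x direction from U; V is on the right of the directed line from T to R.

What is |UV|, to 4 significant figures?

22.78

U is at the origin; UR is horizontal with |UR| = 67.1 and R in +x, so R = (67.1, 0). UT runs at 76.7° with |UT| = 15.8, so T = (3.635, 15.38). V is determined by |TV| = 38.4 and |VR| = 71.6 together: it lies at the intersection of circle(T, 38.4) and circle(R, 71.6). With |TR| = 65.30, the foot of the radical line on TR is 4.688 from T and the perpendicular offset is √(38.4² − 4.688²) = 38.11. Taking the right-of-TR solution: V = (-0.7833, -22.77).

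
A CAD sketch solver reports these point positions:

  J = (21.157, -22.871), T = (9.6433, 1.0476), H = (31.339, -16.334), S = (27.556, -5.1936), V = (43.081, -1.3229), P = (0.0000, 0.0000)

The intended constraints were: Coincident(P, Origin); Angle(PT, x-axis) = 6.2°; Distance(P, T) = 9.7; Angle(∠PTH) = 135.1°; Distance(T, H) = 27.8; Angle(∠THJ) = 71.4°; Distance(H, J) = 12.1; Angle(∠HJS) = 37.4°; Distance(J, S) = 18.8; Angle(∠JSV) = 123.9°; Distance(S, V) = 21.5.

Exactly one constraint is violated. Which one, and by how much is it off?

Distance(S, V) = 21.5 — off by 5.50.

P = (0.00, 0.00) ✓; PT at 6.200° ✓; |PT| = 9.700 ✓; ∠PTH = 135.1° ✓; |TH| = 27.80 ✓; ∠THJ = 71.40° ✓; |HJ| = 12.10 ✓; ∠HJS = 37.40° ✓; |JS| = 18.80 ✓; ∠JSV = 123.9° ✓; |SV| = 16.00 ✗.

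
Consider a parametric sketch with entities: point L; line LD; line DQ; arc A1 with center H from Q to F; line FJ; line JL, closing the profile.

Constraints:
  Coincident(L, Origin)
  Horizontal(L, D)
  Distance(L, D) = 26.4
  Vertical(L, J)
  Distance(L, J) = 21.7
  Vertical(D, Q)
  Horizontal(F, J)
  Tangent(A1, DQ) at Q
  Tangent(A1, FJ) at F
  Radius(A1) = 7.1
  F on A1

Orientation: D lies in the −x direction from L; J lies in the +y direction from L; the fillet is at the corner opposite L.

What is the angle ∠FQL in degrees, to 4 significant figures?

73.94°

L is at the origin; L and D share the same y with |LD| = 26.4 and D on the −x side, so D = (-26.40, 0.000). L and J share the same x with |LJ| = 21.7 and J on the +y side, so J = (0.000, 21.70). The virtual corner opposite L is at (-26.40, 21.70). Since A1 is tangent to DQ there, HQ ⟂ DQ and since A1 is tangent to FJ there, HF ⟂ FJ, with radius 7.1, so the center H sits 7.1 in from both sides at H = (-19.30, 14.60). That places the tangent points at Q = (-26.40, 14.60) on DQ and F = (-19.30, 21.70) on FJ. Then cos ∠FQL = QF·QL / (|QF||QL|), giving 73.94°.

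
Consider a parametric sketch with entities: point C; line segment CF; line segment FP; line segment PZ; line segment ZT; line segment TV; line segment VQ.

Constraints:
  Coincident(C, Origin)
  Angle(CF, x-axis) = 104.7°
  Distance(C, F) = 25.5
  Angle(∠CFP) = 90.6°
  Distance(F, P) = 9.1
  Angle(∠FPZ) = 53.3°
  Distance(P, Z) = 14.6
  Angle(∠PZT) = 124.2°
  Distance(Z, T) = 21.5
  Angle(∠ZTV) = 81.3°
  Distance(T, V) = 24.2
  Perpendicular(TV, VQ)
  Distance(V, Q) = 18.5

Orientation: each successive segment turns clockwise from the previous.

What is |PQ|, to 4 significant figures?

11.92

C is at the origin; CF runs at 104.7° with length 25.5, so F = (-6.471, 24.67). ∠CFP = 90.6° gives FP at 15.30° from the x-axis; with |FP| = 9.1, P = (2.307, 27.07). ∠FPZ = 53.3° gives PZ at -111.4° from the x-axis; with |PZ| = 14.6, Z = (-3.021, 13.47). ∠PZT = 124.2° gives ZT at -167.2° from the x-axis; with |ZT| = 21.5, T = (-23.99, 8.710). ∠ZTV = 81.3° gives TV at 94.10° from the x-axis; with |TV| = 24.2, V = (-25.72, 32.85). TV ⟂ VQ, so VQ runs at 4.100°; with |VQ| = 18.5, Q = (-7.264, 34.17). Then |PQ| = |Q − P| = 11.92.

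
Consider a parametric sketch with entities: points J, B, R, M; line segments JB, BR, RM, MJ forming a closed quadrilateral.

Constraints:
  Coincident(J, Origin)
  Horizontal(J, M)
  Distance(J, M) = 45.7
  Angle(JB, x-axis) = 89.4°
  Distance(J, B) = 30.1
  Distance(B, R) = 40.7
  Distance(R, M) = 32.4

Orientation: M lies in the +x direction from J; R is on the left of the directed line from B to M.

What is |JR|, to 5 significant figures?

52.017

Checks: |BR| = 40.70 ✓; |RM| = 32.40 ✓.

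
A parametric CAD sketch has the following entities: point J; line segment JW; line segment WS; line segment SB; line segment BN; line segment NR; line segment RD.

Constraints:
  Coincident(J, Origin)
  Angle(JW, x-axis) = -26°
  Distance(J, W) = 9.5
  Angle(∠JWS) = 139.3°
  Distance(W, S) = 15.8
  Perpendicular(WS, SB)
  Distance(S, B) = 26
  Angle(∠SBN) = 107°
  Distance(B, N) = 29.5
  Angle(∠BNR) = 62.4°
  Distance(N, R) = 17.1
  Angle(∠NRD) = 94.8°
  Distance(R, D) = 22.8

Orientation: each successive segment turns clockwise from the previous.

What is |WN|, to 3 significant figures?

36.8

J is at the origin; JW runs at -26.0° with length 9.5, so W = (8.54, -4.16). ∠JWS = 139.3° gives WS at -66.7° from the x-axis; with |WS| = 15.8, S = (14.8, -18.7). WS ⟂ SB, so SB runs at -157°; with |SB| = 26.0, B = (-9.09, -29.0). ∠SBN = 107.0° gives BN at 130° from the x-axis; with |BN| = 29.5, N = (-28.2, -6.46). Then |WN| = |N − W| = 36.8.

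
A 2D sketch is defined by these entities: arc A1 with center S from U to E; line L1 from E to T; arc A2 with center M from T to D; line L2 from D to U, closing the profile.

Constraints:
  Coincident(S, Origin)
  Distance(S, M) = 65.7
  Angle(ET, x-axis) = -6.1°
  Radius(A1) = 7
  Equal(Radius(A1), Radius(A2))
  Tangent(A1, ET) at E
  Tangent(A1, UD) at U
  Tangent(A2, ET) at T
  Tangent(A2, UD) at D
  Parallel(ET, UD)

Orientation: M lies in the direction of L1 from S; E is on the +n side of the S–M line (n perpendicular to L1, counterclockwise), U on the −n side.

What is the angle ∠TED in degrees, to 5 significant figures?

12.029°

The slot axis is L1's direction at -6.1°, so u = (cos -6.1°, sin -6.1°) = (0.99434, -0.10626) and n = (−sin -6.1°, cos -6.1°) = (0.10626, 0.99434). S is at the origin and M lies 65.7 along u from S, so M = 65.7·u = (65.328, -6.9815). Tangency of A1 to both parallel lines with radius 7.0 puts E and U at S ± 7.0·n: E = (0.74385, 6.9604), U = (-0.74385, -6.9604). Equal radii place T and D the same way about M: T = M + 7.0·n = (66.072, -0.021184), D = M − 7.0·n = (64.584, -13.942). Then cos ∠TED = ET·ED / (|ET||ED|), giving 12.029°.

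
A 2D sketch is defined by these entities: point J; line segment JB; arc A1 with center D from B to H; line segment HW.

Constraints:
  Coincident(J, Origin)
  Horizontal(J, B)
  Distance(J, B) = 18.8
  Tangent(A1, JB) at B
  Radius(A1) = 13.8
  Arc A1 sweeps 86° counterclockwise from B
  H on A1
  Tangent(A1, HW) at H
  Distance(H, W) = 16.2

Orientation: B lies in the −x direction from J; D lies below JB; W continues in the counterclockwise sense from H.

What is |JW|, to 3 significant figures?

44.5

J is at the origin; JB is horizontal with |JB| = 18.8 and B on the −x side, so B = (-18.8, 0.00). Since A1 is tangent to JB there, DB ⟂ JB, so D = B + (0, -13.8) = (-18.8, -13.8). On A1, B sits at bearing 90° from D; an 86° counterclockwise sweep puts H at bearing 176°, so H = D + 13.8·(cos 176°, sin 176°) = (-32.6, -12.8). The tangent condition forces DH to be normal to HW, so HW runs along (−sin 176°, cos 176°); with |HW| = 16.2, W = (-33.7, -29.0). Then |JW| = |W − J| = 44.5.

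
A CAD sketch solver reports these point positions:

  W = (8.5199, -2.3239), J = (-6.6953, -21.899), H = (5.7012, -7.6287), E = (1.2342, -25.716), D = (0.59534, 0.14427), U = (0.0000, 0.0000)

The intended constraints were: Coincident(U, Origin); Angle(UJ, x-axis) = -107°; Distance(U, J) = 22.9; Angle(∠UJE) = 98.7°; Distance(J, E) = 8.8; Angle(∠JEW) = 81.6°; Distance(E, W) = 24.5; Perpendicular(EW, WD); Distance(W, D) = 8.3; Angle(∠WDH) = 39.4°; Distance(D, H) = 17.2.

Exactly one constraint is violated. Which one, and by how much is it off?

Distance(D, H) = 17.2 — off by 7.90.

U = (0.00, 0.00) ✓; UJ at -107.0° ✓; |UJ| = 22.90 ✓; ∠UJE = 98.70° ✓; |JE| = 8.800 ✓; ∠JEW = 81.60° ✓; |EW| = 24.50 ✓; ∠(EW, WD) = 90.00° ✓; |WD| = 8.300 ✓; ∠WDH = 39.40° ✓; |DH| = 9.300 ✗.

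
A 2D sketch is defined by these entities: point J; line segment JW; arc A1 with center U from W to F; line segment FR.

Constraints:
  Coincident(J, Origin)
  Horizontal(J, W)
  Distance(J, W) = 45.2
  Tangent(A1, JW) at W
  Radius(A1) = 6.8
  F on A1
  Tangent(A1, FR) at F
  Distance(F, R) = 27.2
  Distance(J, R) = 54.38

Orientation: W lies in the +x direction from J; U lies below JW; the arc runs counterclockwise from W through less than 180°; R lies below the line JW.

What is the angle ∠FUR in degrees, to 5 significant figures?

75.964°

Checks: |UW| = 6.800 ✓; |UF| = 6.800 ✓; ∠(UF, FR) = 90.00° ✓; |FR| = 27.20 ✓; |JR| = 54.38 ✓.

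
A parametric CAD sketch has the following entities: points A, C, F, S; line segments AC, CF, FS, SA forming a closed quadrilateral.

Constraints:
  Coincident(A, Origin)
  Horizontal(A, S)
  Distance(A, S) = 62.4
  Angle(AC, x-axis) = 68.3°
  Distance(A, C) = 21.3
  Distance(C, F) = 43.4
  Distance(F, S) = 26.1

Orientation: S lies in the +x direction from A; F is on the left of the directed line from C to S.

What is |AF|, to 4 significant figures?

56.27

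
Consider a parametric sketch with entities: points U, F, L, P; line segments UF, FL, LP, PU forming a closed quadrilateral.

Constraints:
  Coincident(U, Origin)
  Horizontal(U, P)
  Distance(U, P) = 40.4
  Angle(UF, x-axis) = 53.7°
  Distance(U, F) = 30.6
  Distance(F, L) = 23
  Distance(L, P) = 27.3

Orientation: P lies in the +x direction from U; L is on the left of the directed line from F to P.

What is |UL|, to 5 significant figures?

49.225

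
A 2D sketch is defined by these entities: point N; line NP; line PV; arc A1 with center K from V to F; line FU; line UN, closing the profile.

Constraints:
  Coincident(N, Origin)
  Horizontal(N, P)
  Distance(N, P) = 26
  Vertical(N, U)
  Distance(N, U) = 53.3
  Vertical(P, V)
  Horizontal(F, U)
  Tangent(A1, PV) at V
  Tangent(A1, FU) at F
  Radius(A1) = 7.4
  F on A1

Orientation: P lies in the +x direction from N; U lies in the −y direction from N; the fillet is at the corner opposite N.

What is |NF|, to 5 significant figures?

56.452

N is at the origin; N and P share the same y with |NP| = 26.0 and P on the +x side, so P = (26.000, 0.0000). NU is vertical with |NU| = 53.3 and U on the −y side, so U = (0.0000, -53.300). The virtual corner opposite N is at (26.000, -53.300). A1 meets PV tangentially, so KV is at right angles to PV and the tangent condition forces KF to be normal to FU, with radius 7.4, so the center K sits 7.4 in from both sides at K = (18.600, -45.900). That places the tangent points at V = (26.000, -45.900) on PV and F = (18.600, -53.300) on FU. Then |NF| = |F − N| = 56.452.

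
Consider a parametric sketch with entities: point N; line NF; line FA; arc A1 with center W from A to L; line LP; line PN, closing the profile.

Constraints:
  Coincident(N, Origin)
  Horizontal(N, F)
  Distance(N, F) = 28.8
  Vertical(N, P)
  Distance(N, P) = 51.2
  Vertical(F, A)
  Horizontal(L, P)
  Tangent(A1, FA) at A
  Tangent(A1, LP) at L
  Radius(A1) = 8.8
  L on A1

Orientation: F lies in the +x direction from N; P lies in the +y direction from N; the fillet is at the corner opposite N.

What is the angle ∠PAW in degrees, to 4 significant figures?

16.99°

N is at the origin; NF is horizontal with |NF| = 28.8 and F on the +x side, so F = (28.80, 0.000). NP is vertical with |NP| = 51.2 and P on the +y side, so P = (0.000, 51.20). The virtual corner opposite N is at (28.80, 51.20). Tangency of A1 to FA means the radius WA is perpendicular to FA and tangency of A1 to LP means the radius WL is perpendicular to LP, with radius 8.8, so the center W sits 8.8 in from both sides at W = (20.00, 42.40). That places the tangent points at A = (28.80, 42.40) on FA and L = (20.00, 51.20) on LP. Then cos ∠PAW = AP·AW / (|AP||AW|), giving 16.99°.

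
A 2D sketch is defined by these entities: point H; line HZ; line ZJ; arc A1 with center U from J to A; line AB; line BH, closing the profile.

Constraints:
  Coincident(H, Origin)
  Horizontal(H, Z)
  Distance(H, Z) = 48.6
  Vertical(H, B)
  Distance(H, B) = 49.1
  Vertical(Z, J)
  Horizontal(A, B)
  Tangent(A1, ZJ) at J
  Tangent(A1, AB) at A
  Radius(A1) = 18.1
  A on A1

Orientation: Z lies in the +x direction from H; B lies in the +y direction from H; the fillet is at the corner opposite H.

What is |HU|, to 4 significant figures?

43.49

H is at the origin; HZ is horizontal with |HZ| = 48.6 and Z on the +x side, so Z = (48.60, 0.000). H and B share the same x with |HB| = 49.1 and B on the +y side, so B = (0.000, 49.10). The virtual corner opposite H is at (48.60, 49.10). The tangent condition forces UJ to be normal to ZJ and since A1 is tangent to AB there, UA ⟂ AB, with radius 18.1, so the center U sits 18.1 in from both sides at U = (30.50, 31.00). Then |HU| = |U − H| = 43.49.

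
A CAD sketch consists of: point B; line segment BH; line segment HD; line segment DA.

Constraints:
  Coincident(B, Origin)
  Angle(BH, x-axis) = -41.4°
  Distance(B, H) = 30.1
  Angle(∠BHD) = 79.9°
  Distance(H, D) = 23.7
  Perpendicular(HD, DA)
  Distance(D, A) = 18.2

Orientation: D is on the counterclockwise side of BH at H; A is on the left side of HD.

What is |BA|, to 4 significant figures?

21.68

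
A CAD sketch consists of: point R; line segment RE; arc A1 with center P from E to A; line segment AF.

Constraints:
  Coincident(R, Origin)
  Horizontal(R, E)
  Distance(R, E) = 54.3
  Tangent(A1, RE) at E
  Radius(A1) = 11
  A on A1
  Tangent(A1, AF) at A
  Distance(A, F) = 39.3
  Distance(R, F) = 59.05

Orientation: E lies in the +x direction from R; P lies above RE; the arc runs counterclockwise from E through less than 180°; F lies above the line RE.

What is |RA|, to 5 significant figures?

65.023

R is at the origin; RE is horizontal with |RE| = 54.3 and E on the +x side, so E = (54.300, 0.0000). Tangency of A1 to RE means the radius PE is perpendicular to RE, so P = E + (0, 11) = (54.300, 11.000). Since PA ⟂ AF (tangency), |PF| = √(11.0² + 39.3²) = 40.810 regardless of where A sits on A1. So F lies on both circle(R, 59.05) and circle(P, 40.810); the above-RE intersection is F = (35.473, 47.208). A is the foot of the tangent from F: A = (62.330, 18.517).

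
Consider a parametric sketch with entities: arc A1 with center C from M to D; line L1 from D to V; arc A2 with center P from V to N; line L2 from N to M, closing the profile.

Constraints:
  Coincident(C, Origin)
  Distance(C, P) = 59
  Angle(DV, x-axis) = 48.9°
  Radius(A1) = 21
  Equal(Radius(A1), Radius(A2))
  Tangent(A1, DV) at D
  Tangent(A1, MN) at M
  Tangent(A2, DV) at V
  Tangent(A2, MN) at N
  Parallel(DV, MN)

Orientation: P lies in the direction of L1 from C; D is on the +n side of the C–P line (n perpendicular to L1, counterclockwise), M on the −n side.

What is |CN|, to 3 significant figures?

62.6

The slot axis is L1's direction at 48.9°, so u = (cos 48.9°, sin 48.9°) = (0.657, 0.754) and n = (−sin 48.9°, cos 48.9°) = (-0.754, 0.657). C is at the origin and P lies 59.0 along u from C, so P = 59.0·u = (38.8, 44.5). Tangency of A1 to both parallel lines with radius 21.0 puts D and M at C ± 21.0·n: D = (-15.8, 13.8), M = (15.8, -13.8). Equal radii place V and N the same way about P: V = P + 21.0·n = (23.0, 58.3), N = P − 21.0·n = (54.6, 30.7). Then |CN| = |N − C| = 62.6.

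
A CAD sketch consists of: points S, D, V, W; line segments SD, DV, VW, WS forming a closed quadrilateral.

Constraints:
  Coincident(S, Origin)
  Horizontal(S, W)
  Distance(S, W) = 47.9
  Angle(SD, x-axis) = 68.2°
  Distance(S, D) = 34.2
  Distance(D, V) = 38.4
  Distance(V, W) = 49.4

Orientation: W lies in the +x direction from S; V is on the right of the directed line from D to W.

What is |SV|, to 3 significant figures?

4.21

S is at the origin; SW is horizontal with |SW| = 47.9 and W in +x, so W = (47.9, 0). SD runs at 68.2° with |SD| = 34.2, so D = (12.7, 31.8). V is determined by |DV| = 38.4 and |VW| = 49.4 together: it lies at the intersection of circle(D, 38.4) and circle(W, 49.4). With |DW| = 47.4, the foot of the radical line on DW is 13.5 from D and the perpendicular offset is √(38.4² − 13.5²) = 35.9. Taking the right-of-DW solution: V = (-1.34, -3.99).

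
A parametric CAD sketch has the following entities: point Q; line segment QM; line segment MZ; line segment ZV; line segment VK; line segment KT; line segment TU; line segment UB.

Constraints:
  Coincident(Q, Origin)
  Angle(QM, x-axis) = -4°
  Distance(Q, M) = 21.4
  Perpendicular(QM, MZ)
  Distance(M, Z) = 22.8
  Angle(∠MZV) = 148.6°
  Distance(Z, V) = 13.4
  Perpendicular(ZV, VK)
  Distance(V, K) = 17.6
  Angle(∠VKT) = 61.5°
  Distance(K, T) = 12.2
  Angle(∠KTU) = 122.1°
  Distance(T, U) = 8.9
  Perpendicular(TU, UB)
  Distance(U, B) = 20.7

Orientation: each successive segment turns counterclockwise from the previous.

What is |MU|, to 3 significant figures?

23.4

∠VKT = 61.5° gives KT at -34.1° from the x-axis; with |KT| = 12.2, T = (11.2, 18.2). ∠KTU = 122.1° gives TU at 23.8° from the x-axis; with |TU| = 8.9, U = (19.4, 21.8). Then |MU| = |U − M| = 23.4.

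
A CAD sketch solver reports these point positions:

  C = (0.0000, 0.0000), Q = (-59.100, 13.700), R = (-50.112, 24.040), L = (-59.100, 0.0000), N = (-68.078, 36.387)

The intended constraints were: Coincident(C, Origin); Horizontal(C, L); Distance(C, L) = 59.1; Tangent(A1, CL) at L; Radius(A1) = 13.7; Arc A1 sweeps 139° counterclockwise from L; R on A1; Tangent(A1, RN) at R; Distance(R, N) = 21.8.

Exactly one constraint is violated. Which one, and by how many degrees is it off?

Tangent(A1, RN) at R — off by 6.50°.

C = (0.00, 0.00) ✓; C.y = 0.00, L.y = 0.00 ✓; |CL| = 59.10 ✓; ∠(QL, LC) = 90.00° ✓; |QL| = 13.70 ✓; bearing(Q→R) − bearing(Q→L) = 139.0° ✓; |QR| = 13.70 ✓; ∠(QR, RN) = 83.50° ✗; |RN| = 21.80 ✓.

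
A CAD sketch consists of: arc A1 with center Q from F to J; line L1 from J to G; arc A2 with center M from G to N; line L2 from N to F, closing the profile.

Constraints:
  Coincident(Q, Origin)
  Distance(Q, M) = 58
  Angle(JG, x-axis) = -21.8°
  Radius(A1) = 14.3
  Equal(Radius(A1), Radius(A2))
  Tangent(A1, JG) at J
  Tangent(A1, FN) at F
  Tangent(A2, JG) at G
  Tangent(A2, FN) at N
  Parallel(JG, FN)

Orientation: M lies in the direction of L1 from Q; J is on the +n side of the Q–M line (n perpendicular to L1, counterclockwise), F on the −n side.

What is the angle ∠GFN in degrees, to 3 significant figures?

26.2°

The slot axis is L1's direction at -21.8°, so u = (cos -21.8°, sin -21.8°) = (0.928, -0.371) and n = (−sin -21.8°, cos -21.8°) = (0.371, 0.928). Q is at the origin and M lies 58.0 along u from Q, so M = 58.0·u = (53.9, -21.5). Tangency of A1 to both parallel lines with radius 14.3 puts J and F at Q ± 14.3·n: J = (5.31, 13.3), F = (-5.31, -13.3). Equal radii place G and N the same way about M: G = M + 14.3·n = (59.2, -8.26), N = M − 14.3·n = (48.5, -34.8). Then cos ∠GFN = FG·FN / (|FG||FN|), giving 26.2°.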